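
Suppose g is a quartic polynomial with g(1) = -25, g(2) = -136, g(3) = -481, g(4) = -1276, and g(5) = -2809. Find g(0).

Using the Lagrange interpolation formula with nodes 1, 2, 3, 4, 5:
  L_0(x) = (x - 2)(x - 3)(x - 4)(x - 5) / 24
  L_1(x) = (x - 1)(x - 3)(x - 4)(x - 5) / -6
  L_2(x) = (x - 1)(x - 2)(x - 4)(x - 5) / 4
  L_3(x) = (x - 1)(x - 2)(x - 3)(x - 5) / -6
  L_4(x) = (x - 1)(x - 2)(x - 3)(x - 4) / 24
Then g(x) = -25·L_0(x) - 136·L_1(x) - 481·L_2(x) - 1276·L_3(x) - 2809·L_4(x).
Expanding and collecting terms gives g(x) = -3x⁴ - 6x³ - 6x² - 6x - 4.
Evaluating at x = 0: g(0) = -4.

-4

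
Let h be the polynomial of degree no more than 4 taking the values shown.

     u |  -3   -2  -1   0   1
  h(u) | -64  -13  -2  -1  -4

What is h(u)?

Using the Lagrange interpolation formula with nodes -3, -2, -1, 0, 1:
  L_0(u) = (u + 2)(u + 1)u(u - 1) / 24
  L_1(u) = (u + 3)(u + 1)u(u - 1) / -6
  L_2(u) = (u + 3)(u + 2)u(u - 1) / 4
  L_3(u) = (u + 3)(u + 2)(u + 1)(u - 1) / -6
  L_4(u) = (u + 3)(u + 2)(u + 1)u / 24
Then h(u) = -64·L_0(u) - 13·L_1(u) - 2·L_2(u) - 1·L_3(u) - 4·L_4(u).
Expanding and collecting terms gives h(u) = -u^4 - u^3 - u^2 - 1.
Check: h(-2) = -13. ✓

h(u) = -u^4 - u^3 - u^2 - 1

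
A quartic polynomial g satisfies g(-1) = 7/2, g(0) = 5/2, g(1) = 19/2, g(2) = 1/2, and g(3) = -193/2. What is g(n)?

Using the Lagrange interpolation formula with nodes -1, 0, 1, 2, 3:
  L_0(n) = n(n - 1)(n - 2)(n - 3) / 24
  L_1(n) = (n + 1)(n - 1)(n - 2)(n - 3) / -6
  L_2(n) = (n + 1)n(n - 2)(n - 3) / 4
  L_3(n) = (n + 1)n(n - 1)(n - 3) / -6
  L_4(n) = (n + 1)n(n - 1)(n - 2) / 24
Then g(n) = 7/2·L_0(n) + 5/2·L_1(n) + 19/2·L_2(n) + 1/2·L_3(n) - 193/2·L_4(n).
Expanding and collecting terms gives g(n) = -2n^4 + 6n^2 + 3n + 5/2.
Check: g(3) = -193/2. ✓

g(n) = -2n^4 + 6n^2 + 3n + 5/2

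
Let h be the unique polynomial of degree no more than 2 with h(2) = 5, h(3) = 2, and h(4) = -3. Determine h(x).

Write h(x) = ax^2 + bx + c. Substituting each data point gives a linear system:
  4a + 2b + c = 5
  9a + 3b + c = 2
  16a + 4b + c = -3
Solving the system yields a = -1, b = 2, c = 5.
So h(x) = -x^2 + 2x + 5.
Check: h(4) = -3. ✓

h(x) = -x^2 + 2x + 5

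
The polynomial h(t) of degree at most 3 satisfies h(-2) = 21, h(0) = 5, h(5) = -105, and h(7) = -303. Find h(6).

-187

Write h(t) = at^3 + bt^2 + ct + d. Substituting each data point gives a linear system:
  -8a + 4b - 2c + d = 21
  d = 5
  125a + 25b + 5c + d = -105
  343a + 49b + 7c + d = -303
Solving the system yields a = -1, b = 1, c = -2, d = 5.
So h(t) = -t^3 + t^2 - 2t + 5.
Then h(6) = -187.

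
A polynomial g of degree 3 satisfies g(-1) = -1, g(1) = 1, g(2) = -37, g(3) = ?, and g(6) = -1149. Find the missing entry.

-141

The 4 known points determine the degree-3 polynomial uniquely.
Write g(x) = ax^3 + bx^2 + cx + d. Substituting each data point gives a linear system:
  -a + b - c + d = -1
  a + b + c + d = 1
  8a + 4b + 2c + d = -37
  216a + 36b + 6c + d = -1149
Solving the system yields a = -5, b = -3, c = 6, d = 3.
So g(x) = -5x³ - 3x² + 6x + 3.
Then g(3) = -141.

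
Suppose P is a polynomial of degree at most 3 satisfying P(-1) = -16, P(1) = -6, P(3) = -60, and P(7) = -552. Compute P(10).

Write P(t) = at^3 + bt^2 + ct + d. Substituting each data point gives a linear system:
  -a + b - c + d = -16
  a + b + c + d = -6
  27a + 9b + 3c + d = -60
  343a + 49b + 7c + d = -552
Solving the system yields a = -1, b = -5, c = 6, d = -6.
So P(t) = -t^3 - 5t^2 + 6t - 6.
Then P(10) = -1446.

-1446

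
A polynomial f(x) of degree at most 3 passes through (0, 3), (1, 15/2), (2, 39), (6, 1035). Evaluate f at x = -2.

Write f(x) = ax^3 + bx^2 + cx + d. Substituting each data point gives a linear system:
  d = 3
  a + b + c + d = 15/2
  8a + 4b + 2c + d = 39
  216a + 36b + 6c + d = 1035
Solving the system yields a = 5, b = -3/2, c = 1, d = 3.
So f(x) = 5x³ - (3/2)x² + x + 3.
Then f(-2) = -45.

-45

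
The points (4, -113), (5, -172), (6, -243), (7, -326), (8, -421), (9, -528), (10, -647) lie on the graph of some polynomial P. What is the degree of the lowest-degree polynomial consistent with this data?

Forward differences of the values at n = 4, 5, 6, 7, 8, 9, 10:
  P  : -113  -172  -243  -326  -421  -528  -647
  Δ  : -59  -71  -83  -95  -107  -119
  Δ^2: -12  -12  -12  -12  -12
  Δ^3: 0  0  0  0
  Δ^4: 0  0  0
  Δ^5: 0  0
  Δ^6: 0
The second differences are constant (-12) and nonzero, while all higher differences vanish, so the minimal degree is 2.

2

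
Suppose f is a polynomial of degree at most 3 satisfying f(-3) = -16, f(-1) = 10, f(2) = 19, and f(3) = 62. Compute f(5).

Write f(t) = at^3 + bt^2 + ct + d. Substituting each data point gives a linear system:
  -27a + 9b - 3c + d = -16
  -a + b - c + d = 10
  8a + 4b + 2c + d = 19
  27a + 9b + 3c + d = 62
Solving the system yields a = 2, b = 2, c = -5, d = 5.
So f(t) = 2t^3 + 2t^2 - 5t + 5.
Then f(5) = 280.

280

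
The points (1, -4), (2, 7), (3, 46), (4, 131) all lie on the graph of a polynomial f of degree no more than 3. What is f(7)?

Forward differences of the values at x = 1, 2, 3, 4:
  f  : -4  7  46  131
  Δ  : 11  39  85
  Δ^2: 28  46
  Δ^3: 18
The third differences are constant, confirming degree 3.
Interpolating (Newton forward form) and evaluating at x = 7 gives f(7) = 842.

842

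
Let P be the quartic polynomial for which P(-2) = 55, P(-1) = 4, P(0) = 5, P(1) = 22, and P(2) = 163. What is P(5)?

Write P(t) = at^4 + bt^3 + ct^2 + dt + e. Substituting each data point gives a linear system:
  16a - 8b + 4c - 2d + e = 55
  a - b + c - d + e = 4
  e = 5
  a + b + c + d + e = 22
  16a + 8b + 4c + 2d + e = 163
Solving the system yields a = 6, b = 6, c = 2, d = 3, e = 5.
So P(t) = 6t^4 + 6t^3 + 2t^2 + 3t + 5.
Then P(5) = 4570.

4570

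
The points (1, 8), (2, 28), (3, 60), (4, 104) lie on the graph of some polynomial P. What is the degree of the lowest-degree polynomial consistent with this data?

Forward differences of the values at n = 1, 2, 3, 4:
  P  : 8  28  60  104
  Δ  : 20  32  44
  Δ^2: 12  12
  Δ^3: 0
The second differences are constant (12) and nonzero, while all higher differences vanish, so the minimal degree is 2.

2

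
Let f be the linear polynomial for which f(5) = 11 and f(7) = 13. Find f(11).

17

Using the Lagrange interpolation formula with nodes 5, 7:
  L_0(s) = (s - 7) / -2
  L_1(s) = (s - 5) / 2
Then f(s) = 11·L_0(s) + 13·L_1(s).
Expanding and collecting terms gives f(s) = s + 6.
Evaluating at s = 11: f(11) = 17.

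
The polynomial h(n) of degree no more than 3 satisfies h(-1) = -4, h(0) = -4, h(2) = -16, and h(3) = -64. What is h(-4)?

Using the Lagrange interpolation formula with nodes -1, 0, 2, 3:
  L_0(n) = n(n - 2)(n - 3) / -12
  L_1(n) = (n + 1)(n - 2)(n - 3) / 6
  L_2(n) = (n + 1)n(n - 3) / -6
  L_3(n) = (n + 1)n(n - 2) / 12
Then h(n) = -4·L_0(n) - 4·L_1(n) - 16·L_2(n) - 64·L_3(n).
Expanding and collecting terms gives h(n) = -3n³ + n² + 4n - 4.
Evaluating at n = -4: h(-4) = 188.

188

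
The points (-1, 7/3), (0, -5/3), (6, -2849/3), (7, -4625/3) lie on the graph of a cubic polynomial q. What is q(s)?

Write q(s) = as^3 + bs^2 + cs + d. Substituting each data point gives a linear system:
  -a + b - c + d = 7/3
  d = -5/3
  216a + 36b + 6c + d = -2849/3
  343a + 49b + 7c + d = -4625/3
Solving the system yields a = -5, b = 3, c = 4, d = -5/3.
So q(s) = -5s^3 + 3s^2 + 4s - 5/3.
Check: q(6) = -2849/3. ✓

q(s) = -5s^3 + 3s^2 + 4s - 5/3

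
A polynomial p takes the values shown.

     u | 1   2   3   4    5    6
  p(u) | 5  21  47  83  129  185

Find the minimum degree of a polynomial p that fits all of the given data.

Forward differences of the values at u = 1, 2, 3, 4, 5, 6:
  p  : 5  21  47  83  129  185
  Δ  : 16  26  36  46  56
  Δ^2: 10  10  10  10
  Δ^3: 0  0  0
  Δ^4: 0  0
  Δ^5: 0
The second differences are constant (10) and nonzero, while all higher differences vanish, so the minimal degree is 2.

2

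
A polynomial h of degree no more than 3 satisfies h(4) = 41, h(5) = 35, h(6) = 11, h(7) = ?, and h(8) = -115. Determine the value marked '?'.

-37

On equispaced nodes a degree-3 polynomial has vanishing fourth forward difference, so
  h(4) - 4·h(5) + 6·h(6) - 4·h(7) + h(8) = 0.
Substituting the known values and solving for h(7):
  -4·h(7) = 148
  h(7) = -37.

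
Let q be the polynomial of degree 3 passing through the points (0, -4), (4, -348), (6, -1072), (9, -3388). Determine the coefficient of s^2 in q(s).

-6

Write q(s) = as^3 + bs^2 + cs + d. Substituting each data point gives a linear system:
  d = -4
  64a + 16b + 4c + d = -348
  216a + 36b + 6c + d = -1072
  729a + 81b + 9c + d = -3388
Solving the system yields a = -4, b = -6, c = 2, d = -4.
So q(s) = -4s³ - 6s² + 2s - 4.
The coefficient of s^2 is -6.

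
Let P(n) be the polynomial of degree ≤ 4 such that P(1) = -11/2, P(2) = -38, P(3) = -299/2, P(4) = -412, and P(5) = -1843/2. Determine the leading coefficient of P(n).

-1

Write P(n) = an^4 + bn^3 + cn^2 + dn + e. Substituting each data point gives a linear system:
  a + b + c + d + e = -11/2
  16a + 8b + 4c + 2d + e = -38
  81a + 27b + 9c + 3d + e = -299/2
  256a + 64b + 16c + 4d + e = -412
  625a + 125b + 25c + 5d + e = -1843/2
Solving the system yields a = -1, b = -2, c = -5/2, d = 4, e = -4.
So P(n) = -n^4 - 2n^3 - (5/2)n^2 + 4n - 4.
The leading coefficient is -1.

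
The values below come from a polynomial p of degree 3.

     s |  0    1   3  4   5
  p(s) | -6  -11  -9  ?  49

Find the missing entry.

10

The 4 known points determine the degree-3 polynomial uniquely.
Write p(s) = as^3 + bs^2 + cs + d. Substituting each data point gives a linear system:
  d = -6
  a + b + c + d = -11
  27a + 9b + 3c + d = -9
  125a + 25b + 5c + d = 49
Solving the system yields a = 1, b = -2, c = -4, d = -6.
So p(s) = s³ - 2s² - 4s - 6.
Then p(4) = 10.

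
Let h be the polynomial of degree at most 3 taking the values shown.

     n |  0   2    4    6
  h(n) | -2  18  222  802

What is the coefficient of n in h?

-4

Write h(n) = an^3 + bn^2 + cn + d. Substituting each data point gives a linear system:
  d = -2
  8a + 4b + 2c + d = 18
  64a + 16b + 4c + d = 222
  216a + 36b + 6c + d = 802
Solving the system yields a = 4, b = -1, c = -4, d = -2.
So h(n) = 4n^3 - n^2 - 4n - 2.
The coefficient of n is -4.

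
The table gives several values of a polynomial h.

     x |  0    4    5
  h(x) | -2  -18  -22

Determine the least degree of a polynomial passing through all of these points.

Divided differences on the nodes 0, 4, 5:
  order 0: -2  -18  -22
  order 1: -4  -4
  order 2: 0
The order-1 divided differences are all -4 (nonzero) and every higher order vanishes, so the data lies on a polynomial of degree exactly 1.

1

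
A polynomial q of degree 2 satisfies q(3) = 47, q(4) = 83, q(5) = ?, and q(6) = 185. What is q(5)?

129

The 3 known points determine the degree-2 polynomial uniquely.
Write q(t) = at^2 + bt + c. Substituting each data point gives a linear system:
  9a + 3b + c = 47
  16a + 4b + c = 83
  36a + 6b + c = 185
Solving the system yields a = 5, b = 1, c = -1.
So q(t) = 5t^2 + t - 1.
Then q(5) = 129.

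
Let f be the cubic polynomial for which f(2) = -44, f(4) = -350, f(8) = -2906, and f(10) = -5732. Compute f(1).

Using the Lagrange interpolation formula with nodes 2, 4, 8, 10:
  L_0(n) = (n - 4)(n - 8)(n - 10) / -96
  L_1(n) = (n - 2)(n - 8)(n - 10) / 48
  L_2(n) = (n - 2)(n - 4)(n - 10) / -48
  L_3(n) = (n - 2)(n - 4)(n - 8) / 96
Then f(n) = -44·L_0(n) - 350·L_1(n) - 2906·L_2(n) - 5732·L_3(n).
Expanding and collecting terms gives f(n) = -6n^3 + 3n^2 - 3n - 2.
Evaluating at n = 1: f(1) = -8.

-8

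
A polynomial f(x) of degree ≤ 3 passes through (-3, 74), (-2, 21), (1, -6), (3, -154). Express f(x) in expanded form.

Write f(x) = ax^3 + bx^2 + cx + d. Substituting each data point gives a linear system:
  -27a + 9b - 3c + d = 74
  -8a + 4b - 2c + d = 21
  a + b + c + d = -6
  27a + 9b + 3c + d = -154
Solving the system yields a = -4, b = -5, c = -2, d = 5.
So f(x) = -4x^3 - 5x^2 - 2x + 5.
Check: f(-2) = 21. ✓

f(x) = -4x^3 - 5x^2 - 2x + 5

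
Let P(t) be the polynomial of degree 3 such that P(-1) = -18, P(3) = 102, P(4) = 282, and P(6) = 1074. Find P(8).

Using the Lagrange interpolation formula with nodes -1, 3, 4, 6:
  L_0(t) = (t - 3)(t - 4)(t - 6) / -140
  L_1(t) = (t + 1)(t - 4)(t - 6) / 12
  L_2(t) = (t + 1)(t - 3)(t - 6) / -10
  L_3(t) = (t + 1)(t - 3)(t - 4) / 42
Then P(t) = -18·L_0(t) + 102·L_1(t) + 282·L_2(t) + 1074·L_3(t).
Expanding and collecting terms gives P(t) = 6t^3 - 6t^2 - 6.
Evaluating at t = 8: P(8) = 2682.

2682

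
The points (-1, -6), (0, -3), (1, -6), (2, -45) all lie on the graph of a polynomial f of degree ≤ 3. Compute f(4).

Using the Lagrange interpolation formula with nodes -1, 0, 1, 2:
  L_0(u) = u(u - 1)(u - 2) / -6
  L_1(u) = (u + 1)(u - 1)(u - 2) / 2
  L_2(u) = (u + 1)u(u - 2) / -2
  L_3(u) = (u + 1)u(u - 1) / 6
Then f(u) = -6·L_0(u) - 3·L_1(u) - 6·L_2(u) - 45·L_3(u).
Expanding and collecting terms gives f(u) = -5u^3 - 3u^2 + 5u - 3.
Evaluating at u = 4: f(4) = -351.

-351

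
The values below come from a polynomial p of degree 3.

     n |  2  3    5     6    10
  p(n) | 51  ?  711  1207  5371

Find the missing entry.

The 4 known points determine the degree-3 polynomial uniquely.
Write p(n) = an^3 + bn^2 + cn + d. Substituting each data point gives a linear system:
  8a + 4b + 2c + d = 51
  125a + 25b + 5c + d = 711
  216a + 36b + 6c + d = 1207
  1000a + 100b + 10c + d = 5371
Solving the system yields a = 5, b = 4, c = -3, d = 1.
So p(n) = 5n^3 + 4n^2 - 3n + 1.
Then p(3) = 163.

163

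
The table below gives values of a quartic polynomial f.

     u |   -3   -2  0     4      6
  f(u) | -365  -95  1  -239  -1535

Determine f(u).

f(u) = -2u^4 + 6u^3 - 6u^2 - 4u + 1

Write f(u) = au^4 + bu^3 + cu^2 + du + e. Substituting each data point gives a linear system:
  81a - 27b + 9c - 3d + e = -365
  16a - 8b + 4c - 2d + e = -95
  e = 1
  256a + 64b + 16c + 4d + e = -239
  1296a + 216b + 36c + 6d + e = -1535
Solving the system yields a = -2, b = 6, c = -6, d = -4, e = 1.
So f(u) = -2u^4 + 6u^3 - 6u^2 - 4u + 1.
Check: f(6) = -1535. ✓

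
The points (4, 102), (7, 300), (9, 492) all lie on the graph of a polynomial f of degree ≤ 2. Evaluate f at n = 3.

Write f(n) = an^2 + bn + c. Substituting each data point gives a linear system:
  16a + 4b + c = 102
  49a + 7b + c = 300
  81a + 9b + c = 492
Solving the system yields a = 6, b = 0, c = 6.
So f(n) = 6n² + 6.
Then f(3) = 60.

60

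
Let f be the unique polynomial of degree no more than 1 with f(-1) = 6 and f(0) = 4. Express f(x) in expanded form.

f(x) = -2x + 4

Write f(x) = ax + b. Substituting each data point gives a linear system:
  -a + b = 6
  b = 4
Solving the system yields a = -2, b = 4.
So f(x) = -2x + 4.
Check: f(-1) = 6. ✓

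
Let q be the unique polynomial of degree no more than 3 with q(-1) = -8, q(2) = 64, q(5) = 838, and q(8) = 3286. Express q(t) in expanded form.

q(t) = 6t^3 + 3t^2 + 3t - 2

Using the Lagrange interpolation formula with nodes -1, 2, 5, 8:
  L_0(t) = (t - 2)(t - 5)(t - 8) / -162
  L_1(t) = (t + 1)(t - 5)(t - 8) / 54
  L_2(t) = (t + 1)(t - 2)(t - 8) / -54
  L_3(t) = (t + 1)(t - 2)(t - 5) / 162
Then q(t) = -8·L_0(t) + 64·L_1(t) + 838·L_2(t) + 3286·L_3(t).
Expanding and collecting terms gives q(t) = 6t³ + 3t² + 3t - 2.
Check: q(8) = 3286. ✓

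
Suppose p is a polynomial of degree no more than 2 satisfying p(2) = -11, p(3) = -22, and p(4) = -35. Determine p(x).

Using the Lagrange interpolation formula with nodes 2, 3, 4:
  L_0(x) = (x - 3)(x - 4) / 2
  L_1(x) = (x - 2)(x - 4) / -1
  L_2(x) = (x - 2)(x - 3) / 2
Then p(x) = -11·L_0(x) - 22·L_1(x) - 35·L_2(x).
Expanding and collecting terms gives p(x) = -x^2 - 6x + 5.
Check: p(4) = -35. ✓

p(x) = -x^2 - 6x + 5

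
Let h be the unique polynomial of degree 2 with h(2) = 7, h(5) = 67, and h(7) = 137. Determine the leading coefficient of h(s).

3

Write h(s) = as^2 + bs + c. Substituting each data point gives a linear system:
  4a + 2b + c = 7
  25a + 5b + c = 67
  49a + 7b + c = 137
Solving the system yields a = 3, b = -1, c = -3.
So h(s) = 3s^2 - s - 3.
The leading coefficient is 3.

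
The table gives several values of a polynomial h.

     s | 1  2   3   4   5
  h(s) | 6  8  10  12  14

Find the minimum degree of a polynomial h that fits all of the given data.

Forward differences of the values at s = 1, 2, 3, 4, 5:
  h  : 6  8  10  12  14
  Δ  : 2  2  2  2
  Δ^2: 0  0  0
  Δ^3: 0  0
  Δ^4: 0
The first differences are constant (2) and nonzero, while all higher differences vanish, so the minimal degree is 1.

1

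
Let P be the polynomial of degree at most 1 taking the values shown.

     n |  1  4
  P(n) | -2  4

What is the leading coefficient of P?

Write P(n) = an + b. Substituting each data point gives a linear system:
  a + b = -2
  4a + b = 4
Solving the system yields a = 2, b = -4.
So P(n) = 2n - 4.
The leading coefficient is 2.

2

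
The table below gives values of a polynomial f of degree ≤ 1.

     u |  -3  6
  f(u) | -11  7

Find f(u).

f(u) = 2u - 5

Write f(u) = au + b. Substituting each data point gives a linear system:
  -3a + b = -11
  6a + b = 7
Solving the system yields a = 2, b = -5.
So f(u) = 2u - 5.
Check: f(-3) = -11. ✓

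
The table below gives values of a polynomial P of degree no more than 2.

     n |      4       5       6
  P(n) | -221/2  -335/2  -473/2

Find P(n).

P(n) = -6n^2 - 3n - 5/2

Using the Lagrange interpolation formula with nodes 4, 5, 6:
  L_0(n) = (n - 5)(n - 6) / 2
  L_1(n) = (n - 4)(n - 6) / -1
  L_2(n) = (n - 4)(n - 5) / 2
Then P(n) = -221/2·L_0(n) - 335/2·L_1(n) - 473/2·L_2(n).
Expanding and collecting terms gives P(n) = -6n² - 3n - 5/2.
Check: P(5) = -335/2. ✓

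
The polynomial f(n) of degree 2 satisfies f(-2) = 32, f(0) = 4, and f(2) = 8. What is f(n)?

Write f(n) = an^2 + bn + c. Substituting each data point gives a linear system:
  4a - 2b + c = 32
  c = 4
  4a + 2b + c = 8
Solving the system yields a = 4, b = -6, c = 4.
So f(n) = 4n^2 - 6n + 4.
Check: f(-2) = 32. ✓

f(n) = 4n^2 - 6n + 4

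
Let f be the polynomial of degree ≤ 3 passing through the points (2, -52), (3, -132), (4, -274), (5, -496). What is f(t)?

f(t) = -3t^3 - 4t^2 - 3t - 6

Using the Lagrange interpolation formula with nodes 2, 3, 4, 5:
  L_0(t) = (t - 3)(t - 4)(t - 5) / -6
  L_1(t) = (t - 2)(t - 4)(t - 5) / 2
  L_2(t) = (t - 2)(t - 3)(t - 5) / -2
  L_3(t) = (t - 2)(t - 3)(t - 4) / 6
Then f(t) = -52·L_0(t) - 132·L_1(t) - 274·L_2(t) - 496·L_3(t).
Expanding and collecting terms gives f(t) = -3t^3 - 4t^2 - 3t - 6.
Check: f(2) = -52. ✓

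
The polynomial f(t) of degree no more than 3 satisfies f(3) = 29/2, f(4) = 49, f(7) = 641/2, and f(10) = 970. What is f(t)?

f(t) = t^3 - (5/2)t - 5

Using the Lagrange interpolation formula with nodes 3, 4, 7, 10:
  L_0(t) = (t - 4)(t - 7)(t - 10) / -28
  L_1(t) = (t - 3)(t - 7)(t - 10) / 18
  L_2(t) = (t - 3)(t - 4)(t - 10) / -36
  L_3(t) = (t - 3)(t - 4)(t - 7) / 126
Then f(t) = 29/2·L_0(t) + 49·L_1(t) + 641/2·L_2(t) + 970·L_3(t).
Expanding and collecting terms gives f(t) = t³ - (5/2)t - 5.
Check: f(10) = 970. ✓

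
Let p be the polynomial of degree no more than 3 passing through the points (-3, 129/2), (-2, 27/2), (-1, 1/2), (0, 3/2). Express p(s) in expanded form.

p(s) = -4s^3 - 5s^2 + 3/2

Write p(s) = as^3 + bs^2 + cs + d. Substituting each data point gives a linear system:
  -27a + 9b - 3c + d = 129/2
  -8a + 4b - 2c + d = 27/2
  -a + b - c + d = 1/2
  d = 3/2
Solving the system yields a = -4, b = -5, c = 0, d = 3/2.
So p(s) = -4s^3 - 5s^2 + 3/2.
Check: p(-3) = 129/2. ✓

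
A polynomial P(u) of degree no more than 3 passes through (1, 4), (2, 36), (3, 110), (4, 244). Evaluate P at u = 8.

1740

Using the Lagrange interpolation formula with nodes 1, 2, 3, 4:
  L_0(u) = (u - 2)(u - 3)(u - 4) / -6
  L_1(u) = (u - 1)(u - 3)(u - 4) / 2
  L_2(u) = (u - 1)(u - 2)(u - 4) / -2
  L_3(u) = (u - 1)(u - 2)(u - 3) / 6
Then P(u) = 4·L_0(u) + 36·L_1(u) + 110·L_2(u) + 244·L_3(u).
Expanding and collecting terms gives P(u) = 3u^3 + 3u^2 + 2u - 4.
Evaluating at u = 8: P(8) = 1740.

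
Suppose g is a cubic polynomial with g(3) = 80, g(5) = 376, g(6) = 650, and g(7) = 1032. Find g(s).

g(s) = 3s^3 + s - 4

Write g(s) = as^3 + bs^2 + cs + d. Substituting each data point gives a linear system:
  27a + 9b + 3c + d = 80
  125a + 25b + 5c + d = 376
  216a + 36b + 6c + d = 650
  343a + 49b + 7c + d = 1032
Solving the system yields a = 3, b = 0, c = 1, d = -4.
So g(s) = 3s³ + s - 4.
Check: g(6) = 650. ✓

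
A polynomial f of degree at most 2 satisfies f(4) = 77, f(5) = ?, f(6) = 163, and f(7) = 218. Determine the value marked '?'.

116

The 3 known points determine the degree-2 polynomial uniquely.
Write f(u) = au^2 + bu + c. Substituting each data point gives a linear system:
  16a + 4b + c = 77
  36a + 6b + c = 163
  49a + 7b + c = 218
Solving the system yields a = 4, b = 3, c = 1.
So f(u) = 4u^2 + 3u + 1.
Then f(5) = 116.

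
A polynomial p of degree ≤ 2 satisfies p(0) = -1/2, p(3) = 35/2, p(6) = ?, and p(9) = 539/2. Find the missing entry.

On equispaced nodes a degree-2 polynomial has vanishing third forward difference, so
  - p(0) + 3·p(3) - 3·p(6) + p(9) = 0.
Substituting the known values and solving for p(6):
  -3·p(6) = -645/2
  p(6) = 215/2.

215/2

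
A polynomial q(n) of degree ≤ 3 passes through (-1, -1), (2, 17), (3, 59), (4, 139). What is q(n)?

Write q(n) = an^3 + bn^2 + cn + d. Substituting each data point gives a linear system:
  -a + b - c + d = -1
  8a + 4b + 2c + d = 17
  27a + 9b + 3c + d = 59
  64a + 16b + 4c + d = 139
Solving the system yields a = 2, b = 1, c = -1, d = -1.
So q(n) = 2n^3 + n^2 - n - 1.
Check: q(4) = 139. ✓

q(n) = 2n^3 + n^2 - n - 1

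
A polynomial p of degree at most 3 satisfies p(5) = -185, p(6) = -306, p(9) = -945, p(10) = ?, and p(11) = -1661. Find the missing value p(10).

The 4 known points determine the degree-3 polynomial uniquely.
Write p(x) = ax^3 + bx^2 + cx + d. Substituting each data point gives a linear system:
  125a + 25b + 5c + d = -185
  216a + 36b + 6c + d = -306
  729a + 81b + 9c + d = -945
  1331a + 121b + 11c + d = -1661
Solving the system yields a = -1, b = -3, c = 3, d = 0.
So p(x) = -x³ - 3x² + 3x.
Then p(10) = -1270.

-1270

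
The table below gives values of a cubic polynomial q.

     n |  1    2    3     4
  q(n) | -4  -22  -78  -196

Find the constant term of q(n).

0

Write q(n) = an^3 + bn^2 + cn + d. Substituting each data point gives a linear system:
  a + b + c + d = -4
  8a + 4b + 2c + d = -22
  27a + 9b + 3c + d = -78
  64a + 16b + 4c + d = -196
Solving the system yields a = -4, b = 5, c = -5, d = 0.
So q(n) = -4n³ + 5n² - 5n.
The constant term is 0.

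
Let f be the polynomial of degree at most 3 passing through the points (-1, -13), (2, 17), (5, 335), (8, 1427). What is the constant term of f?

Write f(n) = an^3 + bn^2 + cn + d. Substituting each data point gives a linear system:
  -a + b - c + d = -13
  8a + 4b + 2c + d = 17
  125a + 25b + 5c + d = 335
  512a + 64b + 8c + d = 1427
Solving the system yields a = 3, b = -2, c = 3, d = -5.
So f(n) = 3n³ - 2n² + 3n - 5.
The constant term is -5.

-5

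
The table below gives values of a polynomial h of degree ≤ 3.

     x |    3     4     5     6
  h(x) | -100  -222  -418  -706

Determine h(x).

h(x) = -3x^3 - x^2 - 4x + 2

Write h(x) = ax^3 + bx^2 + cx + d. Substituting each data point gives a linear system:
  27a + 9b + 3c + d = -100
  64a + 16b + 4c + d = -222
  125a + 25b + 5c + d = -418
  216a + 36b + 6c + d = -706
Solving the system yields a = -3, b = -1, c = -4, d = 2.
So h(x) = -3x^3 - x^2 - 4x + 2.
Check: h(6) = -706. ✓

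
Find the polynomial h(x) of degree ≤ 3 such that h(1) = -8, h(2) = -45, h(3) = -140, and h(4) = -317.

h(x) = -4x^3 - 5x^2 + 6x - 5

Write h(x) = ax^3 + bx^2 + cx + d. Substituting each data point gives a linear system:
  a + b + c + d = -8
  8a + 4b + 2c + d = -45
  27a + 9b + 3c + d = -140
  64a + 16b + 4c + d = -317
Solving the system yields a = -4, b = -5, c = 6, d = -5.
So h(x) = -4x³ - 5x² + 6x - 5.
Check: h(2) = -45. ✓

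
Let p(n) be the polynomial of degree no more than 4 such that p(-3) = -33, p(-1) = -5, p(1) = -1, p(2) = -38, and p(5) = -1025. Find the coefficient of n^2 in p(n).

Write p(n) = an^4 + bn^3 + cn^2 + dn + e. Substituting each data point gives a linear system:
  81a - 27b + 9c - 3d + e = -33
  a - b + c - d + e = -5
  a + b + c + d + e = -1
  16a + 8b + 4c + 2d + e = -38
  625a + 125b + 25c + 5d + e = -1025
Solving the system yields a = -1, b = -3, c = -2, d = 5, e = 0.
So p(n) = -n^4 - 3n^3 - 2n^2 + 5n.
The coefficient of n^2 is -2.

-2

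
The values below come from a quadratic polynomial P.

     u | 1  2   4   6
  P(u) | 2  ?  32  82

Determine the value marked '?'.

6

The 3 known points determine the degree-2 polynomial uniquely.
Write P(u) = au^2 + bu + c. Substituting each data point gives a linear system:
  a + b + c = 2
  16a + 4b + c = 32
  36a + 6b + c = 82
Solving the system yields a = 3, b = -5, c = 4.
So P(u) = 3u² - 5u + 4.
Then P(2) = 6.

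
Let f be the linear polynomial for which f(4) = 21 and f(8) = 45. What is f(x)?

Using the Lagrange interpolation formula with nodes 4, 8:
  L_0(x) = (x - 8) / -4
  L_1(x) = (x - 4) / 4
Then f(x) = 21·L_0(x) + 45·L_1(x).
Expanding and collecting terms gives f(x) = 6x - 3.
Check: f(8) = 45. ✓

f(x) = 6x - 3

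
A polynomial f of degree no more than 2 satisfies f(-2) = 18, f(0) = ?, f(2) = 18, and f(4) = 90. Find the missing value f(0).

On equispaced nodes a degree-2 polynomial has vanishing third forward difference, so
  - f(-2) + 3·f(0) - 3·f(2) + f(4) = 0.
Substituting the known values and solving for f(0):
  3·f(0) = -18
  f(0) = -6.

-6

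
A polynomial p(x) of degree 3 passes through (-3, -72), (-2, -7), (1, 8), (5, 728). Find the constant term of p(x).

Write p(x) = ax^3 + bx^2 + cx + d. Substituting each data point gives a linear system:
  -27a + 9b - 3c + d = -72
  -8a + 4b - 2c + d = -7
  a + b + c + d = 8
  125a + 25b + 5c + d = 728
Solving the system yields a = 5, b = 5, c = -5, d = 3.
So p(x) = 5x^3 + 5x^2 - 5x + 3.
The constant term is 3.

3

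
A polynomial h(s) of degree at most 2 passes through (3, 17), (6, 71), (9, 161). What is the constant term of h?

-1

Write h(s) = as^2 + bs + c. Substituting each data point gives a linear system:
  9a + 3b + c = 17
  36a + 6b + c = 71
  81a + 9b + c = 161
Solving the system yields a = 2, b = 0, c = -1.
So h(s) = 2s^2 - 1.
The constant term is -1.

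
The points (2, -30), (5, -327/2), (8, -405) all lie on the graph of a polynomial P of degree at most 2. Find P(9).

Using the Lagrange interpolation formula with nodes 2, 5, 8:
  L_0(n) = (n - 5)(n - 8) / 18
  L_1(n) = (n - 2)(n - 8) / -9
  L_2(n) = (n - 2)(n - 5) / 18
Then P(n) = -30·L_0(n) - 327/2·L_1(n) - 405·L_2(n).
Expanding and collecting terms gives P(n) = -6n^2 - (5/2)n - 1.
Evaluating at n = 9: P(9) = -1019/2.

-1019/2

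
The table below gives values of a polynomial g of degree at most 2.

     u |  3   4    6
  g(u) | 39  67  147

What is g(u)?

Write g(u) = au^2 + bu + c. Substituting each data point gives a linear system:
  9a + 3b + c = 39
  16a + 4b + c = 67
  36a + 6b + c = 147
Solving the system yields a = 4, b = 0, c = 3.
So g(u) = 4u^2 + 3.
Check: g(4) = 67. ✓

g(u) = 4u^2 + 3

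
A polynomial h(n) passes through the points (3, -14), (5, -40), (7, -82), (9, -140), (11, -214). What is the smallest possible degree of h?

2

Forward differences of the values at n = 3, 5, 7, 9, 11:
  h  : -14  -40  -82  -140  -214
  Δ  : -26  -42  -58  -74
  Δ^2: -16  -16  -16
  Δ^3: 0  0
  Δ^4: 0
The second differences are constant (-16) and nonzero, while all higher differences vanish, so the minimal degree is 2.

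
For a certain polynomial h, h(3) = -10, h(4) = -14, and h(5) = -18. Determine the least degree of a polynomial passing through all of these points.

1

Forward differences of the values at s = 3, 4, 5:
  h  : -10  -14  -18
  Δ  : -4  -4
  Δ^2: 0
The first differences are constant (-4) and nonzero, while all higher differences vanish, so the minimal degree is 1.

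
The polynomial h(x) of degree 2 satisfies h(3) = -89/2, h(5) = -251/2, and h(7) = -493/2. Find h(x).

h(x) = -5x^2 - (1/2)x + 2

Using the Lagrange interpolation formula with nodes 3, 5, 7:
  L_0(x) = (x - 5)(x - 7) / 8
  L_1(x) = (x - 3)(x - 7) / -4
  L_2(x) = (x - 3)(x - 5) / 8
Then h(x) = -89/2·L_0(x) - 251/2·L_1(x) - 493/2·L_2(x).
Expanding and collecting terms gives h(x) = -5x^2 - (1/2)x + 2.
Check: h(7) = -493/2. ✓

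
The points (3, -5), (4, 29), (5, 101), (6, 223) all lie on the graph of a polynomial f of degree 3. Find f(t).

Write f(t) = at^3 + bt^2 + ct + d. Substituting each data point gives a linear system:
  27a + 9b + 3c + d = -5
  64a + 16b + 4c + d = 29
  125a + 25b + 5c + d = 101
  216a + 36b + 6c + d = 223
Solving the system yields a = 2, b = -5, c = -5, d = 1.
So f(t) = 2t^3 - 5t^2 - 5t + 1.
Check: f(4) = 29. ✓

f(t) = 2t^3 - 5t^2 - 5t + 1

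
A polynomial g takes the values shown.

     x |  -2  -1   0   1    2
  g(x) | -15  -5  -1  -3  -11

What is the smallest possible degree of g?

2

Forward differences of the values at x = -2, -1, 0, 1, 2:
  g  : -15  -5  -1  -3  -11
  Δ  : 10  4  -2  -8
  Δ^2: -6  -6  -6
  Δ^3: 0  0
  Δ^4: 0
The second differences are constant (-6) and nonzero, while all higher differences vanish, so the minimal degree is 2.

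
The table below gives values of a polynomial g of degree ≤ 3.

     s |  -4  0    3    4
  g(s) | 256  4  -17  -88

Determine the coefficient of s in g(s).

Write g(s) = as^3 + bs^2 + cs + d. Substituting each data point gives a linear system:
  -64a + 16b - 4c + d = 256
  d = 4
  27a + 9b + 3c + d = -17
  64a + 16b + 4c + d = -88
Solving the system yields a = -3, b = 5, c = 5, d = 4.
So g(s) = -3s³ + 5s² + 5s + 4.
The coefficient of s is 5.

5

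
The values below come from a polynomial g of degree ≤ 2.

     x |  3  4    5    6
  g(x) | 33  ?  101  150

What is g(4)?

On equispaced nodes a degree-2 polynomial has vanishing third forward difference, so
  - g(3) + 3·g(4) - 3·g(5) + g(6) = 0.
Substituting the known values and solving for g(4):
  3·g(4) = 186
  g(4) = 62.

62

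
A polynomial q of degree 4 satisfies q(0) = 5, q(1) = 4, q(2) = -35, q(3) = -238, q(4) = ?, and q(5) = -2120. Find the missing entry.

-827

On equispaced nodes a degree-4 polynomial has vanishing fifth forward difference, so
  - q(0) + 5·q(1) - 10·q(2) + 10·q(3) - 5·q(4) + q(5) = 0.
Substituting the known values and solving for q(4):
  -5·q(4) = 4135
  q(4) = -827.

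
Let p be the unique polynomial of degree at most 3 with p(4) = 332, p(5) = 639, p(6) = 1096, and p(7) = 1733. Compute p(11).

6681

Write p(s) = as^3 + bs^2 + cs + d. Substituting each data point gives a linear system:
  64a + 16b + 4c + d = 332
  125a + 25b + 5c + d = 639
  216a + 36b + 6c + d = 1096
  343a + 49b + 7c + d = 1733
Solving the system yields a = 5, b = 0, c = 2, d = 4.
So p(s) = 5s³ + 2s + 4.
Then p(11) = 6681.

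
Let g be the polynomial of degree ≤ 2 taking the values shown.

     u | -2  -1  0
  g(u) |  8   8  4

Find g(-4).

-4

Write g(u) = au^2 + bu + c. Substituting each data point gives a linear system:
  4a - 2b + c = 8
  a - b + c = 8
  c = 4
Solving the system yields a = -2, b = -6, c = 4.
So g(u) = -2u² - 6u + 4.
Then g(-4) = -4.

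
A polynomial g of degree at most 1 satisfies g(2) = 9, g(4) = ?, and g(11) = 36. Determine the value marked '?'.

The 2 known points determine the degree-1 polynomial uniquely.
Write g(s) = as + b. Substituting each data point gives a linear system:
  2a + b = 9
  11a + b = 36
Solving the system yields a = 3, b = 3.
So g(s) = 3s + 3.
Then g(4) = 15.

15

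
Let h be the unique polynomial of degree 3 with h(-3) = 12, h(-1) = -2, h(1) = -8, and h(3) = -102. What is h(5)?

Using the Lagrange interpolation formula with nodes -3, -1, 1, 3:
  L_0(n) = (n + 1)(n - 1)(n - 3) / -48
  L_1(n) = (n + 3)(n - 1)(n - 3) / 16
  L_2(n) = (n + 3)(n + 1)(n - 3) / -16
  L_3(n) = (n + 3)(n + 1)(n - 1) / 48
Then h(n) = 12·L_0(n) - 2·L_1(n) - 8·L_2(n) - 102·L_3(n).
Expanding and collecting terms gives h(n) = -2n³ - 5n² - n.
Evaluating at n = 5: h(5) = -380.

-380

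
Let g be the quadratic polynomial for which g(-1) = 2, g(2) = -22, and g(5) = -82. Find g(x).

Write g(x) = ax^2 + bx + c. Substituting each data point gives a linear system:
  a - b + c = 2
  4a + 2b + c = -22
  25a + 5b + c = -82
Solving the system yields a = -2, b = -6, c = -2.
So g(x) = -2x^2 - 6x - 2.
Check: g(2) = -22. ✓

g(x) = -2x^2 - 6x - 2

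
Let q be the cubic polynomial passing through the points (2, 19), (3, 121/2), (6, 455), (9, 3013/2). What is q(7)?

Using the Lagrange interpolation formula with nodes 2, 3, 6, 9:
  L_0(x) = (x - 3)(x - 6)(x - 9) / -28
  L_1(x) = (x - 2)(x - 6)(x - 9) / 18
  L_2(x) = (x - 2)(x - 3)(x - 9) / -36
  L_3(x) = (x - 2)(x - 3)(x - 6) / 126
Then q(x) = 19·L_0(x) + 121/2·L_1(x) + 455·L_2(x) + 3013/2·L_3(x).
Expanding and collecting terms gives q(x) = 2x^3 + (1/2)x^2 + x - 1.
Evaluating at x = 7: q(7) = 1433/2.

1433/2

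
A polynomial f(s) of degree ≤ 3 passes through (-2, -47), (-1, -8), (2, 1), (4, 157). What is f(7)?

1096

Write f(s) = as^3 + bs^2 + cs + d. Substituting each data point gives a linear system:
  -8a + 4b - 2c + d = -47
  -a + b - c + d = -8
  8a + 4b + 2c + d = 1
  64a + 16b + 4c + d = 157
Solving the system yields a = 4, b = -5, c = -4, d = -3.
So f(s) = 4s^3 - 5s^2 - 4s - 3.
Then f(7) = 1096.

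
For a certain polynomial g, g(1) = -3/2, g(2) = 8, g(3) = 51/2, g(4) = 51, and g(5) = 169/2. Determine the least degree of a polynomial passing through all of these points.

Forward differences of the values at n = 1, 2, 3, 4, 5:
  g  : -3/2  8  51/2  51  169/2
  Δ  : 19/2  35/2  51/2  67/2
  Δ^2: 8  8  8
  Δ^3: 0  0
  Δ^4: 0
The second differences are constant (8) and nonzero, while all higher differences vanish, so the minimal degree is 2.

2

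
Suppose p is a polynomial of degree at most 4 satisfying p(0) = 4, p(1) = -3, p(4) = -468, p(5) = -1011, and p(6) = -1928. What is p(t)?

Write p(t) = at^4 + bt^3 + ct^2 + dt + e. Substituting each data point gives a linear system:
  e = 4
  a + b + c + d + e = -3
  256a + 64b + 16c + 4d + e = -468
  625a + 125b + 25c + 5d + e = -1011
  1296a + 216b + 36c + 6d + e = -1928
Solving the system yields a = -1, b = -2, c = -6, d = 2, e = 4.
So p(t) = -t^4 - 2t^3 - 6t^2 + 2t + 4.
Check: p(5) = -1011. ✓

p(t) = -t^4 - 2t^3 - 6t^2 + 2t + 4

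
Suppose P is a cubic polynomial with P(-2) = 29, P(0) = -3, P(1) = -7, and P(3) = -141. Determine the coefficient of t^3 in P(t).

-5

Write P(t) = at^3 + bt^2 + ct + d. Substituting each data point gives a linear system:
  -8a + 4b - 2c + d = 29
  d = -3
  a + b + c + d = -7
  27a + 9b + 3c + d = -141
Solving the system yields a = -5, b = -1, c = 2, d = -3.
So P(t) = -5t³ - t² + 2t - 3.
The leading coefficient is -5.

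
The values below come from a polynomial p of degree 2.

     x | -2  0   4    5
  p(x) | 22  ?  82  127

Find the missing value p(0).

The 3 known points determine the degree-2 polynomial uniquely.
Write p(x) = ax^2 + bx + c. Substituting each data point gives a linear system:
  4a - 2b + c = 22
  16a + 4b + c = 82
  25a + 5b + c = 127
Solving the system yields a = 5, b = 0, c = 2.
So p(x) = 5x^2 + 2.
Then p(0) = 2.

2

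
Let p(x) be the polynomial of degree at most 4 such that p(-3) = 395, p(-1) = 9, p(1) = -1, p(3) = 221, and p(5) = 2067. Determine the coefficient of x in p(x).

-2

Write p(x) = ax^4 + bx^3 + cx^2 + dx + e. Substituting each data point gives a linear system:
  81a - 27b + 9c - 3d + e = 395
  a - b + c - d + e = 9
  a + b + c + d + e = -1
  81a + 27b + 9c + 3d + e = 221
  625a + 125b + 25c + 5d + e = 2067
Solving the system yields a = 4, b = -3, c = -2, d = -2, e = 2.
So p(x) = 4x^4 - 3x^3 - 2x^2 - 2x + 2.
The coefficient of x is -2.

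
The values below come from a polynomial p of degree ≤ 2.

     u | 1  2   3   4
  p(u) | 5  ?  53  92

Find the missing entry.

24

On equispaced nodes a degree-2 polynomial has vanishing third forward difference, so
  - p(1) + 3·p(2) - 3·p(3) + p(4) = 0.
Substituting the known values and solving for p(2):
  3·p(2) = 72
  p(2) = 24.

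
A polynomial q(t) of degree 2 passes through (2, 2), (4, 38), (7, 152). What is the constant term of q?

Write q(t) = at^2 + bt + c. Substituting each data point gives a linear system:
  4a + 2b + c = 2
  16a + 4b + c = 38
  49a + 7b + c = 152
Solving the system yields a = 4, b = -6, c = -2.
So q(t) = 4t^2 - 6t - 2.
The constant term is -2.

-2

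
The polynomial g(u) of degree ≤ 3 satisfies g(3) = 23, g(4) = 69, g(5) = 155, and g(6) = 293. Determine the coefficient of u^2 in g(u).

Write g(u) = au^3 + bu^2 + cu + d. Substituting each data point gives a linear system:
  27a + 9b + 3c + d = 23
  64a + 16b + 4c + d = 69
  125a + 25b + 5c + d = 155
  216a + 36b + 6c + d = 293
Solving the system yields a = 2, b = -4, c = 0, d = 5.
So g(u) = 2u^3 - 4u^2 + 5.
The coefficient of u^2 is -4.

-4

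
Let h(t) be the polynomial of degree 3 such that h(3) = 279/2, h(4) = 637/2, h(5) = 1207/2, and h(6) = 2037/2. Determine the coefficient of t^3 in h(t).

4

Write h(t) = at^3 + bt^2 + ct + d. Substituting each data point gives a linear system:
  27a + 9b + 3c + d = 279/2
  64a + 16b + 4c + d = 637/2
  125a + 25b + 5c + d = 1207/2
  216a + 36b + 6c + d = 2037/2
Solving the system yields a = 4, b = 5, c = -4, d = -3/2.
So h(t) = 4t^3 + 5t^2 - 4t - 3/2.
The leading coefficient is 4.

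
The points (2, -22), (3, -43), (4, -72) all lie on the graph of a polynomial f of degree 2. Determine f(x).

Write f(x) = ax^2 + bx + c. Substituting each data point gives a linear system:
  4a + 2b + c = -22
  9a + 3b + c = -43
  16a + 4b + c = -72
Solving the system yields a = -4, b = -1, c = -4.
So f(x) = -4x^2 - x - 4.
Check: f(2) = -22. ✓

f(x) = -4x^2 - x - 4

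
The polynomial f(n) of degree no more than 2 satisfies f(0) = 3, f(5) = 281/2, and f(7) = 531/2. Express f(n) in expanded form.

Using the Lagrange interpolation formula with nodes 0, 5, 7:
  L_0(n) = (n - 5)(n - 7) / 35
  L_1(n) = n(n - 7) / -10
  L_2(n) = n(n - 5) / 14
Then f(n) = 3·L_0(n) + 281/2·L_1(n) + 531/2·L_2(n).
Expanding and collecting terms gives f(n) = 5n^2 + (5/2)n + 3.
Check: f(7) = 531/2. ✓

f(n) = 5n^2 + (5/2)n + 3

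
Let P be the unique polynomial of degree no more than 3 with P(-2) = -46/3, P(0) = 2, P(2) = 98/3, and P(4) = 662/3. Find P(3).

Forward differences of the values at t = -2, 0, 2, 4:
  P  : -46/3  2  98/3  662/3
  Δ  : 52/3  92/3  188
  Δ^2: 40/3  472/3
  Δ^3: 144
The third differences are constant, confirming degree 3.
Interpolating (Newton forward form) and evaluating at t = 3 gives P(3) = 98.

98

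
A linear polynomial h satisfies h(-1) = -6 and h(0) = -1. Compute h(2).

9

Write h(n) = an + b. Substituting each data point gives a linear system:
  -a + b = -6
  b = -1
Solving the system yields a = 5, b = -1.
So h(n) = 5n - 1.
Then h(2) = 9.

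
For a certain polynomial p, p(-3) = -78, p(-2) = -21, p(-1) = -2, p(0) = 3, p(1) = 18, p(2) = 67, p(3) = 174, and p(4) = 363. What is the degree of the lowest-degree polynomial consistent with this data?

3

Forward differences of the values at t = -3, -2, -1, 0, 1, 2, 3, 4:
  p  : -78  -21  -2  3  18  67  174  363
  Δ  : 57  19  5  15  49  107  189
  Δ^2: -38  -14  10  34  58  82
  Δ^3: 24  24  24  24  24
  Δ^4: 0  0  0  0
  Δ^5: 0  0  0
  Δ^6: 0  0
  Δ^7: 0
The third differences are constant (24) and nonzero, while all higher differences vanish, so the minimal degree is 3.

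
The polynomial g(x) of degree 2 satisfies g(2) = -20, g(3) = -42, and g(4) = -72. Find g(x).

g(x) = -4x^2 - 2x

Using the Lagrange interpolation formula with nodes 2, 3, 4:
  L_0(x) = (x - 3)(x - 4) / 2
  L_1(x) = (x - 2)(x - 4) / -1
  L_2(x) = (x - 2)(x - 3) / 2
Then g(x) = -20·L_0(x) - 42·L_1(x) - 72·L_2(x).
Expanding and collecting terms gives g(x) = -4x² - 2x.
Check: g(3) = -42. ✓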